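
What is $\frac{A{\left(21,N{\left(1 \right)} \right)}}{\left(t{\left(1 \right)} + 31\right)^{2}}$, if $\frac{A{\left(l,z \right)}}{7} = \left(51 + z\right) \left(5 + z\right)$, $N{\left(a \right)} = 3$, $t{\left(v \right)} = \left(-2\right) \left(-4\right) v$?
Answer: $\frac{336}{169} \approx 1.9882$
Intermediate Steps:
$t{\left(v \right)} = 8 v$
$A{\left(l,z \right)} = 7 \left(5 + z\right) \left(51 + z\right)$ ($A{\left(l,z \right)} = 7 \left(51 + z\right) \left(5 + z\right) = 7 \left(5 + z\right) \left(51 + z\right)$)
$\frac{A{\left(21,N{\left(1 \right)} \right)}}{\left(t{\left(1 \right)} + 31\right)^{2}} = \frac{1785 + 7 \cdot 3^{2} + 392 \cdot 3}{\left(8 \cdot 1 + 31\right)^{2}} = \frac{1785 + 7 \cdot 9 + 1176}{\left(8 + 31\right)^{2}} = \frac{1785 + 63 + 1176}{39^{2}} = \frac{3024}{1521} = 3024 \cdot \frac{1}{1521} = \frac{336}{169}$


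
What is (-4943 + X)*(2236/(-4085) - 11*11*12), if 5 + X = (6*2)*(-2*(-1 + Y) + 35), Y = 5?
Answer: 638075008/95 ≈ 6.7166e+6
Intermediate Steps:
X = 319 (X = -5 + (6*2)*(-2*(-1 + 5) + 35) = -5 + 12*(-2*4 + 35) = -5 + 12*(-8 + 35) = -5 + 12*27 = -5 + 324 = 319)
(-4943 + X)*(2236/(-4085) - 11*11*12) = (-4943 + 319)*(2236/(-4085) - 11*11*12) = -4624*(2236*(-1/4085) - 121*12) = -4624*(-52/95 - 1452) = -4624*(-137992/95) = 638075008/95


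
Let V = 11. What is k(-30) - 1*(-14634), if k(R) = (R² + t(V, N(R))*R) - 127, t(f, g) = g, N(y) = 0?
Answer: 15407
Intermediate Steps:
k(R) = -127 + R² (k(R) = (R² + 0*R) - 127 = (R² + 0) - 127 = R² - 127 = -127 + R²)
k(-30) - 1*(-14634) = (-127 + (-30)²) - 1*(-14634) = (-127 + 900) + 14634 = 773 + 14634 = 15407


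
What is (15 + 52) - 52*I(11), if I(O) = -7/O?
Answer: 1101/11 ≈ 100.09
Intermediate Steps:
(15 + 52) - 52*I(11) = (15 + 52) - (-364)/11 = 67 - (-364)/11 = 67 - 52*(-7/11) = 67 + 364/11 = 1101/11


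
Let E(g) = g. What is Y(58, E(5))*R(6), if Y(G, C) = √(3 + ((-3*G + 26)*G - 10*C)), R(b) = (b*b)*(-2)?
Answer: -216*I*√959 ≈ -6689.0*I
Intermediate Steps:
R(b) = -2*b² (R(b) = b²*(-2) = -2*b²)
Y(G, C) = √(3 - 10*C + G*(26 - 3*G)) (Y(G, C) = √(3 + ((26 - 3*G)*G - 10*C)) = √(3 + (G*(26 - 3*G) - 10*C)) = √(3 + (-10*C + G*(26 - 3*G))) = √(3 - 10*C + G*(26 - 3*G)))
Y(58, E(5))*R(6) = √(3 - 10*5 - 3*58² + 26*58)*(-2*6²) = √(3 - 50 - 3*3364 + 1508)*(-2*36) = √(3 - 50 - 10092 + 1508)*(-72) = √(-8631)*(-72) = (3*I*√959)*(-72) = -216*I*√959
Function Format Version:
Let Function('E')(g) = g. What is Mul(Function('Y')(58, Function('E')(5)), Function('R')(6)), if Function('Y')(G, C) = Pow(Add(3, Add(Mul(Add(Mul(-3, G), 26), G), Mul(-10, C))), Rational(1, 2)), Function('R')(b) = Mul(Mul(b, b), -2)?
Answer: Mul(-216, I, Pow(959, Rational(1, 2))) ≈ Mul(-6689.0, I)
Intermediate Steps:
Function('R')(b) = Mul(-2, Pow(b, 2)) (Function('R')(b) = Mul(Pow(b, 2), -2) = Mul(-2, Pow(b, 2)))
Function('Y')(G, C) = Pow(Add(3, Mul(-10, C), Mul(G, Add(26, Mul(-3, G)))), Rational(1, 2)) (Function('Y')(G, C) = Pow(Add(3, Add(Mul(Add(26, Mul(-3, G)), G), Mul(-10, C))), Rational(1, 2)) = Pow(Add(3, Add(Mul(G, Add(26, Mul(-3, G))), Mul(-10, C))), Rational(1, 2)) = Pow(Add(3, Add(Mul(-10, C), Mul(G, Add(26, Mul(-3, G))))), Rational(1, 2)) = Pow(Add(3, Mul(-10, C), Mul(G, Add(26, Mul(-3, G)))), Rational(1, 2)))
Mul(Function('Y')(58, Function('E')(5)), Function('R')(6)) = Mul(Pow(Add(3, Mul(-10, 5), Mul(-3, Pow(58, 2)), Mul(26, 58)), Rational(1, 2)), Mul(-2, Pow(6, 2))) = Mul(Pow(Add(3, -50, Mul(-3, 3364), 1508), Rational(1, 2)), Mul(-2, 36)) = Mul(Pow(Add(3, -50, -10092, 1508), Rational(1, 2)), -72) = Mul(Pow(-8631, Rational(1, 2)), -72) = Mul(Mul(3, I, Pow(959, Rational(1, 2))), -72) = Mul(-216, I, Pow(959, Rational(1, 2)))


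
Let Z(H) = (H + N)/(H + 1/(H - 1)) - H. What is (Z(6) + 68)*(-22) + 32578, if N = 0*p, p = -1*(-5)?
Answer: 966974/31 ≈ 31193.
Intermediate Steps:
p = 5
N = 0 (N = 0*5 = 0)
Z(H) = -H + H/(H + 1/(-1 + H)) (Z(H) = (H + 0)/(H + 1/(H - 1)) - H = H/(H + 1/(-1 + H)) - H = -H + H/(H + 1/(-1 + H)))
(Z(6) + 68)*(-22) + 32578 = (6*(-2 - 1*6² + 2*6)/(1 + 6² - 1*6) + 68)*(-22) + 32578 = (6*(-2 - 1*36 + 12)/(1 + 36 - 6) + 68)*(-22) + 32578 = (6*(-2 - 36 + 12)/31 + 68)*(-22) + 32578 = (6*(1/31)*(-26) + 68)*(-22) + 32578 = (-156/31 + 68)*(-22) + 32578 = (1952/31)*(-22) + 32578 = -42944/31 + 32578 = 966974/31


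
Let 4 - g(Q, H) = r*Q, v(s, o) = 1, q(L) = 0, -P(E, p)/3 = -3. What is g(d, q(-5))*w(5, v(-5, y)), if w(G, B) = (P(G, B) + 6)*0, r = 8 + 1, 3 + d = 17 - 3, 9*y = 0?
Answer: 0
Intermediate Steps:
y = 0 (y = (⅑)*0 = 0)
P(E, p) = 9 (P(E, p) = -3*(-3) = 9)
d = 11 (d = -3 + (17 - 3) = -3 + 14 = 11)
r = 9
w(G, B) = 0 (w(G, B) = (9 + 6)*0 = 15*0 = 0)
g(Q, H) = 4 - 9*Q
g(d, q(-5))*w(5, v(-5, y)) = (4 - 9*11)*0 = (4 - 99)*0 = -95*0 = 0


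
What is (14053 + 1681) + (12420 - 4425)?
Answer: 23729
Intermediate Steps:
(14053 + 1681) + (12420 - 4425) = 15734 + 7995 = 23729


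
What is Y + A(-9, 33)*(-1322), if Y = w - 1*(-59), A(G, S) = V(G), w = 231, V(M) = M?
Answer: 12188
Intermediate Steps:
A(G, S) = G
Y = 290 (Y = 231 - 1*(-59) = 231 + 59 = 290)
Y + A(-9, 33)*(-1322) = 290 - 9*(-1322) = 290 + 11898 = 12188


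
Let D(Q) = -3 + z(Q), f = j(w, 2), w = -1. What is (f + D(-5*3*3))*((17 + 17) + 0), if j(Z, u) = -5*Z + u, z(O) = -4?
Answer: 0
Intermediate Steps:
j(Z, u) = u - 5*Z
f = 7 (f = 2 - 5*(-1) = 2 + 5 = 7)
D(Q) = -7 (D(Q) = -3 - 4 = -7)
(f + D(-5*3*3))*((17 + 17) + 0) = (7 - 7)*((17 + 17) + 0) = 0*(34 + 0) = 0*34 = 0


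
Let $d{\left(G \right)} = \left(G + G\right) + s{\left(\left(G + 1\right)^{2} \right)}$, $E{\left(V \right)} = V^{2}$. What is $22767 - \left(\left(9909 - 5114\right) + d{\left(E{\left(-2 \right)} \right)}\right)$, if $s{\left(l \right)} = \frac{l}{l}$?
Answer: $17963$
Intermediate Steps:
$s{\left(l \right)} = 1$
$d{\left(G \right)} = 1 + 2 G$ ($d{\left(G \right)} = \left(G + G\right) + 1 = 2 G + 1 = 1 + 2 G$)
$22767 - \left(\left(9909 - 5114\right) + d{\left(E{\left(-2 \right)} \right)}\right) = 22767 - \left(\left(9909 - 5114\right) + \left(1 + 2 \left(-2\right)^{2}\right)\right) = 22767 - \left(4795 + \left(1 + 2 \cdot 4\right)\right) = 22767 - \left(4795 + \left(1 + 8\right)\right) = 22767 - \left(4795 + 9\right) = 22767 - 4804 = 17963$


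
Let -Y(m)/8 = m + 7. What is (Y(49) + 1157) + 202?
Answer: 911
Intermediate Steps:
Y(m) = -56 - 8*m (Y(m) = -8*(m + 7) = -8*(7 + m) = -56 - 8*m)
(Y(49) + 1157) + 202 = ((-56 - 8*49) + 1157) + 202 = ((-56 - 392) + 1157) + 202 = (-448 + 1157) + 202 = 709 + 202 = 911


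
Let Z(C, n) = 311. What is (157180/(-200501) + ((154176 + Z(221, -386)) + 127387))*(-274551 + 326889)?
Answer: 2957927169340572/200501 ≈ 1.4753e+10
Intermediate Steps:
(157180/(-200501) + ((154176 + Z(221, -386)) + 127387))*(-274551 + 326889) = (157180/(-200501) + ((154176 + 311) + 127387))*(-274551 + 326889) = (157180*(-1/200501) + (154487 + 127387))*52338 = (-157180/200501 + 281874)*52338 = (56515861694/200501)*52338 = 2957927169340572/200501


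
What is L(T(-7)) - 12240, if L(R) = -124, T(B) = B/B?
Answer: -12364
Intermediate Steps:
T(B) = 1
L(T(-7)) - 12240 = -124 - 12240 = -12364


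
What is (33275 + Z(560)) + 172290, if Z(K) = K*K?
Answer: 519165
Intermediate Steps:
Z(K) = K²
(33275 + Z(560)) + 172290 = (33275 + 560²) + 172290 = (33275 + 313600) + 172290 = 346875 + 172290 = 519165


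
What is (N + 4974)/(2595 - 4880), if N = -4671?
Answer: -303/2285 ≈ -0.13260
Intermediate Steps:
(N + 4974)/(2595 - 4880) = (-4671 + 4974)/(2595 - 4880) = 303/(-2285) = 303*(-1/2285) = -303/2285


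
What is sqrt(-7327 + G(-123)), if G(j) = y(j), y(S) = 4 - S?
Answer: 60*I*sqrt(2) ≈ 84.853*I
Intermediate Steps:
G(j) = 4 - j
sqrt(-7327 + G(-123)) = sqrt(-7327 + (4 - 1*(-123))) = sqrt(-7327 + (4 + 123)) = sqrt(-7327 + 127) = sqrt(-7200) = 60*I*sqrt(2)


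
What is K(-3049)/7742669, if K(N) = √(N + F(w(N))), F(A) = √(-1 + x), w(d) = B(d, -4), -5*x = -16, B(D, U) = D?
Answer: √(-76225 + 5*√55)/38713345 ≈ 7.1299e-6*I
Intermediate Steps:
x = 16/5 (x = -⅕*(-16) = 16/5 ≈ 3.2000)
w(d) = d
F(A) = √55/5 (F(A) = √(-1 + 16/5) = √(11/5) = √55/5)
K(N) = √(N + √55/5)
K(-3049)/7742669 = (√(5*√55 + 25*(-3049))/5)/7742669 = (√(5*√55 - 76225)/5)*(1/7742669) = (√(-76225 + 5*√55)/5)*(1/7742669) = √(-76225 + 5*√55)/38713345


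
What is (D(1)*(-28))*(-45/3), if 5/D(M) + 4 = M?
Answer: -700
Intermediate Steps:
D(M) = 5/(-4 + M)
(D(1)*(-28))*(-45/3) = ((5/(-4 + 1))*(-28))*(-45/3) = ((5/(-3))*(-28))*(-45*⅓) = ((5*(-⅓))*(-28))*(-15) = -5/3*(-28)*(-15) = (140/3)*(-15) = -700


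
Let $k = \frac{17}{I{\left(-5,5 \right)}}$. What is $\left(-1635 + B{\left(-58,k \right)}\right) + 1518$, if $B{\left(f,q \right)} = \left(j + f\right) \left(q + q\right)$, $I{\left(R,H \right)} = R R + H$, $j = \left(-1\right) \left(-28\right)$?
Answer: $-151$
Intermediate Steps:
$j = 28$
$I{\left(R,H \right)} = H + R^{2}$ ($I{\left(R,H \right)} = R^{2} + H = H + R^{2}$)
$k = \frac{17}{30}$ ($k = \frac{17}{5 + \left(-5\right)^{2}} = \frac{17}{5 + 25} = \frac{17}{30} \approx 0.56667$)
$B{\left(f,q \right)} = 2 q \left(28 + f\right)$ ($B{\left(f,q \right)} = \left(28 + f\right) \left(q + q\right) = \left(28 + f\right) 2 q = 2 q \left(28 + f\right)$)
$\left(-1635 + B{\left(-58,k \right)}\right) + 1518 = \left(-1635 + 2 \cdot \frac{17}{30} \left(28 - 58\right)\right) + 1518 = \left(-1635 + 2 \cdot \frac{17}{30} \left(-30\right)\right) + 1518 = \left(-1635 - 34\right) + 1518 = -1669 + 1518 = -151$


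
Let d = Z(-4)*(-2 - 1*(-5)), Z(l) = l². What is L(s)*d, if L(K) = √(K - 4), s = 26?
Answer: 48*√22 ≈ 225.14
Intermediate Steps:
L(K) = √(-4 + K)
d = 48 (d = (-4)²*(-2 - 1*(-5)) = 16*(-2 + 5) = 16*3 = 48)
L(s)*d = √(-4 + 26)*48 = √22*48 = 48*√22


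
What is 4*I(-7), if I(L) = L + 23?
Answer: 64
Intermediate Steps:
I(L) = 23 + L
4*I(-7) = 4*(23 - 7) = 4*16 = 64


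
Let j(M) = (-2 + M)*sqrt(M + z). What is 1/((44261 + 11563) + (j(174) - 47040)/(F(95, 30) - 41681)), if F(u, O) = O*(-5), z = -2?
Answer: 6105288788469/340828506876280388 + 1798733*sqrt(43)/681657013752560776 ≈ 1.7913e-5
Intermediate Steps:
F(u, O) = -5*O
j(M) = (-2 + M)**(3/2) (j(M) = (-2 + M)*sqrt(M - 2) = (-2 + M)*sqrt(-2 + M) = (-2 + M)**(3/2))
1/((44261 + 11563) + (j(174) - 47040)/(F(95, 30) - 41681)) = 1/((44261 + 11563) + ((-2 + 174)**(3/2) - 47040)/(-5*30 - 41681)) = 1/(55824 + (172**(3/2) - 47040)/(-150 - 41681)) = 1/(55824 + (344*sqrt(43) - 47040)/(-41831)) = 1/(55824 + (-47040 + 344*sqrt(43))*(-1/41831)) = 1/(55824 + (47040/41831 - 344*sqrt(43)/41831)) = 1/(2335220784/41831 - 344*sqrt(43)/41831)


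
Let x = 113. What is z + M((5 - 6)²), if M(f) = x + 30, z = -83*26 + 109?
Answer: -1906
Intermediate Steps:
z = -2049 (z = -2158 + 109 = -2049)
M(f) = 143 (M(f) = 113 + 30 = 143)
z + M((5 - 6)²) = -2049 + 143 = -1906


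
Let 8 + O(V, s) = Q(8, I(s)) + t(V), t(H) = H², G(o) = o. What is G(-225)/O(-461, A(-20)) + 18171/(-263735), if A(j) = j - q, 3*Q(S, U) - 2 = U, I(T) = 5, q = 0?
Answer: -11762869491/168143194310 ≈ -0.069957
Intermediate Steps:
Q(S, U) = ⅔ + U/3
A(j) = j (A(j) = j - 1*0 = j + 0 = j)
O(V, s) = -17/3 + V² (O(V, s) = -8 + ((⅔ + (⅓)*5) + V²) = -8 + ((⅔ + 5/3) + V²) = -8 + (7/3 + V²) = -17/3 + V²)
G(-225)/O(-461, A(-20)) + 18171/(-263735) = -225/(-17/3 + (-461)²) + 18171/(-263735) = -225/(-17/3 + 212521) + 18171*(-1/263735) = -225/637546/3 - 18171/263735 = -225*3/637546 - 18171/263735 = -675/637546 - 18171/263735 = -11762869491/168143194310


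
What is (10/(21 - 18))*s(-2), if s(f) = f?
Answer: -20/3 ≈ -6.6667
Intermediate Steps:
(10/(21 - 18))*s(-2) = (10/(21 - 18))*(-2) = (10/3)*(-2) = -20/3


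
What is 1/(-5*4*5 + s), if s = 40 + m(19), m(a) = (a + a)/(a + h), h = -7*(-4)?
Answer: -47/2782 ≈ -0.016894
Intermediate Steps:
h = 28
m(a) = 2*a/(28 + a) (m(a) = (a + a)/(a + 28) = (2*a)/(28 + a) = 2*a/(28 + a))
s = 1918/47 (s = 40 + 2*19/(28 + 19) = 40 + 2*19/47 = 40 + 2*19*(1/47) = 40 + 38/47 = 1918/47 ≈ 40.809)
1/(-5*4*5 + s) = 1/(-5*4*5 + 1918/47) = 1/(-20*5 + 1918/47) = 1/(-100 + 1918/47) = 1/(-2782/47) = -47/2782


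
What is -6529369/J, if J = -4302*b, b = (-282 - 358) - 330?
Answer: -6529369/4172940 ≈ -1.5647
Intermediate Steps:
b = -970 (b = -640 - 330 = -970)
J = 4172940 (J = -4302*(-970) = 4172940)
-6529369/J = -6529369/4172940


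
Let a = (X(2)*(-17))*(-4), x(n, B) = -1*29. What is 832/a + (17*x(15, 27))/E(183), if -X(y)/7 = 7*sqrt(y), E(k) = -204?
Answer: 29/12 - 104*sqrt(2)/833 ≈ 2.2401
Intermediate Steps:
x(n, B) = -29
X(y) = -49*sqrt(y)
a = -3332*sqrt(2) (a = (-49*sqrt(2)*(-17))*(-4) = (833*sqrt(2))*(-4) = -3332*sqrt(2) ≈ -4712.2)
832/a + (17*x(15, 27))/E(183) = 832/((-3332*sqrt(2))) + (17*(-29))/(-204) = 832*(-sqrt(2)/6664) - 493*(-1/204) = -104*sqrt(2)/833 + 29/12 = 29/12 - 104*sqrt(2)/833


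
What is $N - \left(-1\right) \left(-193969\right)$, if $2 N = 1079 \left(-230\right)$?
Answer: $-318054$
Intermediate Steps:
$N = -124085$ ($N = \frac{1079 \left(-230\right)}{2} = \frac{1}{2} \left(-248170\right) = -124085$)
$N - \left(-1\right) \left(-193969\right) = -124085 - \left(-1\right) \left(-193969\right) = -124085 - 193969 = -318054$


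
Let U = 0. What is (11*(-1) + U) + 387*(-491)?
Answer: -190028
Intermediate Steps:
(11*(-1) + U) + 387*(-491) = (11*(-1) + 0) + 387*(-491) = (-11 + 0) - 190017 = -11 - 190017 = -190028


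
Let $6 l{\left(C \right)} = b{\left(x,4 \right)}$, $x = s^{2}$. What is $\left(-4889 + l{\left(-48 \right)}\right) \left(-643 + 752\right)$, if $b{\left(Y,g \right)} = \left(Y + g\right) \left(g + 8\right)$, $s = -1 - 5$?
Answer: $-524181$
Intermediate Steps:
$s = -6$
$x = 36$ ($x = \left(-6\right)^{2} = 36$)
$b{\left(Y,g \right)} = \left(8 + g\right) \left(Y + g\right)$ ($b{\left(Y,g \right)} = \left(Y + g\right) \left(8 + g\right) = \left(8 + g\right) \left(Y + g\right)$)
$l{\left(C \right)} = 80$ ($l{\left(C \right)} = \frac{4^{2} + 8 \cdot 36 + 8 \cdot 4 + 36 \cdot 4}{6} = \frac{16 + 288 + 32 + 144}{6} = \frac{1}{6} \cdot 480 = 80$)
$\left(-4889 + l{\left(-48 \right)}\right) \left(-643 + 752\right) = \left(-4889 + 80\right) \left(-643 + 752\right) = \left(-4809\right) 109 = -524181$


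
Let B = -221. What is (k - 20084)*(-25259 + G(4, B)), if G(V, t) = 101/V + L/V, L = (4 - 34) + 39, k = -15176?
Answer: 889662690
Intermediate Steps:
L = 9 (L = -30 + 39 = 9)
G(V, t) = 110/V (G(V, t) = 101/V + 9/V = 110/V)
(k - 20084)*(-25259 + G(4, B)) = (-15176 - 20084)*(-25259 + 110/4) = -35260*(-25259 + 110*(¼)) = -35260*(-25259 + 55/2) = -35260*(-50463/2) = 889662690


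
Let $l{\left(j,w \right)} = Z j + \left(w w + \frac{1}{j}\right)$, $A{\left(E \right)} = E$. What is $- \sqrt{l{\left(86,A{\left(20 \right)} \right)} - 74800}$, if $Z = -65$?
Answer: $- \frac{i \sqrt{591605954}}{86} \approx - 282.83 i$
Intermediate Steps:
$l{\left(j,w \right)} = \frac{1}{j} + w^{2} - 65 j$ ($l{\left(j,w \right)} = - 65 j + \left(w w + \frac{1}{j}\right) = - 65 j + \left(w^{2} + \frac{1}{j}\right) = - 65 j + \left(\frac{1}{j} + w^{2}\right) = \frac{1}{j} + w^{2} - 65 j$)
$- \sqrt{l{\left(86,A{\left(20 \right)} \right)} - 74800} = - \sqrt{\left(\frac{1}{86} + 20^{2} - 5590\right) - 74800} = - \sqrt{\left(\frac{1}{86} + 400 - 5590\right) - 74800} = - \sqrt{- \frac{446339}{86} - 74800} = - \sqrt{- \frac{6879139}{86}} = - \frac{i \sqrt{591605954}}{86}$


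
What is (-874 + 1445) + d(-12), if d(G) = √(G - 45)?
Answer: 571 + I*√57 ≈ 571.0 + 7.5498*I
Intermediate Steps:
d(G) = √(-45 + G)
(-874 + 1445) + d(-12) = (-874 + 1445) + √(-45 - 12) = 571 + √(-57) = 571 + I*√57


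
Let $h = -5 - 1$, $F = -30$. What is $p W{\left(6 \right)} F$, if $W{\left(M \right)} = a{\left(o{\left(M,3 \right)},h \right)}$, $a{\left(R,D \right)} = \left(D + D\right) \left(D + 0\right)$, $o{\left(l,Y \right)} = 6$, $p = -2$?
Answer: $4320$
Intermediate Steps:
$h = -6$ ($h = -5 - 1 = -6$)
$a{\left(R,D \right)} = 2 D^{2}$ ($a{\left(R,D \right)} = 2 D D = 2 D^{2}$)
$W{\left(M \right)} = 72$ ($W{\left(M \right)} = 2 \left(-6\right)^{2} = 2 \cdot 36 = 72$)
$p W{\left(6 \right)} F = \left(-2\right) 72 \left(-30\right) = \left(-144\right) \left(-30\right) = 4320$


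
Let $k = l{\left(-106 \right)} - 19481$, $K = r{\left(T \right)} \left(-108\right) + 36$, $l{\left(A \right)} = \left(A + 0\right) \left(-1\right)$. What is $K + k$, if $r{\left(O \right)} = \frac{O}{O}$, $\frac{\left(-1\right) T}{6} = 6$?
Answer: $-19447$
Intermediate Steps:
$T = -36$ ($T = \left(-6\right) 6 = -36$)
$r{\left(O \right)} = 1$
$l{\left(A \right)} = - A$ ($l{\left(A \right)} = A \left(-1\right) = - A$)
$K = -72$ ($K = 1 \left(-108\right) + 36 = -108 + 36 = -72$)
$k = -19375$ ($k = \left(-1\right) \left(-106\right) - 19481 = 106 - 19481 = -19375$)
$K + k = -72 - 19375 = -19447$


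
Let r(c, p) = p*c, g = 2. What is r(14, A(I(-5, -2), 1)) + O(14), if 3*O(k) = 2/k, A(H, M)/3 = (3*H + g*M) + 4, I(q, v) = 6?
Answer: 21169/21 ≈ 1008.0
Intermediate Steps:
A(H, M) = 12 + 6*M + 9*H (A(H, M) = 3*((3*H + 2*M) + 4) = 3*((2*M + 3*H) + 4) = 3*(4 + 2*M + 3*H) = 12 + 6*M + 9*H)
O(k) = 2/(3*k) (O(k) = (2/k)/3 = 2/(3*k))
r(c, p) = c*p
r(14, A(I(-5, -2), 1)) + O(14) = 14*(12 + 6*1 + 9*6) + (⅔)/14 = 14*(12 + 6 + 54) + (⅔)*(1/14) = 14*72 + 1/21 = 1008 + 1/21 = 21169/21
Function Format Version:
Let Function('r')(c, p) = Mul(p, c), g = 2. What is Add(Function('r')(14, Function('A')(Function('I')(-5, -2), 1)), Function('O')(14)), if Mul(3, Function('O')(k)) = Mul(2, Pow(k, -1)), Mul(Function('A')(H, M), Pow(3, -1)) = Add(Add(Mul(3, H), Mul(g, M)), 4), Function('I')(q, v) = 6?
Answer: Rational(21169, 21) ≈ 1008.0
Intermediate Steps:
Function('A')(H, M) = Add(12, Mul(6, M), Mul(9, H)) (Function('A')(H, M) = Mul(3, Add(Add(Mul(3, H), Mul(2, M)), 4)) = Mul(3, Add(Add(Mul(2, M), Mul(3, H)), 4)) = Mul(3, Add(4, Mul(2, M), Mul(3, H))) = Add(12, Mul(6, M), Mul(9, H)))
Function('O')(k) = Mul(Rational(2, 3), Pow(k, -1)) (Function('O')(k) = Mul(Rational(1, 3), Mul(2, Pow(k, -1))) = Mul(Rational(2, 3), Pow(k, -1)))
Function('r')(c, p) = Mul(c, p)
Add(Function('r')(14, Function('A')(Function('I')(-5, -2), 1)), Function('O')(14)) = Add(Mul(14, Add(12, Mul(6, 1), Mul(9, 6))), Mul(Rational(2, 3), Pow(14, -1))) = Add(Mul(14, Add(12, 6, 54)), Mul(Rational(2, 3), Rational(1, 14))) = Add(Mul(14, 72), Rational(1, 21)) = Add(1008, Rational(1, 21)) = Rational(21169, 21)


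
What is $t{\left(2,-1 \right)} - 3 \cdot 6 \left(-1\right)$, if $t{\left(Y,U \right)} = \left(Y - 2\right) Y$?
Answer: $18$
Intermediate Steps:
$t{\left(Y,U \right)} = Y \left(-2 + Y\right)$ ($t{\left(Y,U \right)} = \left(-2 + Y\right) Y = Y \left(-2 + Y\right)$)
$t{\left(2,-1 \right)} - 3 \cdot 6 \left(-1\right) = 2 \left(-2 + 2\right) - 3 \cdot 6 \left(-1\right) = 2 \cdot 0 - -18 = 0 + 18 = 18$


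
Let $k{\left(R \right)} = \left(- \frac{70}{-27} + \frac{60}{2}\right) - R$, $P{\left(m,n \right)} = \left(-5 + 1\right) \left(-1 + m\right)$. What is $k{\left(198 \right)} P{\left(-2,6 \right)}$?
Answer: $- \frac{17864}{9} \approx -1984.9$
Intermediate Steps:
$P{\left(m,n \right)} = 4 - 4 m$ ($P{\left(m,n \right)} = - 4 \left(-1 + m\right) = 4 - 4 m$)
$k{\left(R \right)} = \frac{880}{27} - R$ ($k{\left(R \right)} = \left(\left(-70\right) \left(- \frac{1}{27}\right) + 60 \cdot \frac{1}{2}\right) - R = \left(\frac{70}{27} + 30\right) - R = \frac{880}{27} - R$)
$k{\left(198 \right)} P{\left(-2,6 \right)} = \left(\frac{880}{27} - 198\right) \left(4 - -8\right) = \left(\frac{880}{27} - 198\right) \left(4 + 8\right) = \left(- \frac{4466}{27}\right) 12 = - \frac{17864}{9}$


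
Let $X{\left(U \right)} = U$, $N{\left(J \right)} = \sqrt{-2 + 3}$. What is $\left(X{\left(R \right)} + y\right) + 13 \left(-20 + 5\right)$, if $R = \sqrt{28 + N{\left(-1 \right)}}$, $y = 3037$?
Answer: $2842 + \sqrt{29} \approx 2847.4$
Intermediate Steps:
$N{\left(J \right)} = 1$ ($N{\left(J \right)} = \sqrt{1} = 1$)
$R = \sqrt{29}$ ($R = \sqrt{28 + 1} = \sqrt{29} \approx 5.3852$)
$\left(X{\left(R \right)} + y\right) + 13 \left(-20 + 5\right) = \left(\sqrt{29} + 3037\right) + 13 \left(-20 + 5\right) = \left(3037 + \sqrt{29}\right) + 13 \left(-15\right) = \left(3037 + \sqrt{29}\right) - 195 = 2842 + \sqrt{29}$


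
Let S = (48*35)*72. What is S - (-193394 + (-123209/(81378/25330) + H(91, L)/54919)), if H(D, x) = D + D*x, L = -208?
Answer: 788153873920522/2234599191 ≈ 3.5271e+5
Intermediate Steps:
S = 120960 (S = 1680*72 = 120960)
S - (-193394 + (-123209/(81378/25330) + H(91, L)/54919)) = 120960 - (-193394 + (-123209/(81378/25330) + (91*(1 - 208))/54919)) = 120960 - (-193394 + (-123209/(81378*(1/25330)) + (91*(-207))*(1/54919))) = 120960 - (-193394 + (-123209/40689/12665 - 18837*1/54919)) = 120960 - (-193394 + (-123209*12665/40689 - 18837/54919)) = 120960 - (-193394 + (-1560441985/40689 - 18837/54919)) = 120960 - (-193394 - 85698679832908/2234599191) = 120960 - 1*(-517856755777162/2234599191) = 120960 + 517856755777162/2234599191 = 788153873920522/2234599191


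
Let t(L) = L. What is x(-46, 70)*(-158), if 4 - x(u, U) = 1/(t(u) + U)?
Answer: -7505/12 ≈ -625.42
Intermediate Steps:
x(u, U) = 4 - 1/(U + u) (x(u, U) = 4 - 1/(u + U) = 4 - 1/(U + u))
x(-46, 70)*(-158) = ((-1 + 4*70 + 4*(-46))/(70 - 46))*(-158) = ((-1 + 280 - 184)/24)*(-158) = ((1/24)*95)*(-158) = (95/24)*(-158) = -7505/12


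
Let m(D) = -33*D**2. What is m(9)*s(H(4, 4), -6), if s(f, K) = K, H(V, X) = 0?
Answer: 16038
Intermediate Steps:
m(9)*s(H(4, 4), -6) = -33*9**2*(-6) = -33*81*(-6) = -2673*(-6) = 16038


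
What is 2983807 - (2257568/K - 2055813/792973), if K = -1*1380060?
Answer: 816333691942557776/273587579595 ≈ 2.9838e+6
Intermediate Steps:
K = -1380060
2983807 - (2257568/K - 2055813/792973) = 2983807 - (2257568/(-1380060) - 2055813/792973) = 2983807 - (2257568*(-1/1380060) - 2055813*1/792973) = 2983807 - (-564392/345015 - 2055813/792973) = 2983807 - 1*(-1156833939611/273587579595) = 2983807 + 1156833939611/273587579595 = 816333691942557776/273587579595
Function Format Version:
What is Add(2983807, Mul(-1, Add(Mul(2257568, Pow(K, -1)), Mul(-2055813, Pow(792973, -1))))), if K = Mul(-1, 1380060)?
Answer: Rational(816333691942557776, 273587579595) ≈ 2.9838e+6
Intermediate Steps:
K = -1380060
Add(2983807, Mul(-1, Add(Mul(2257568, Pow(K, -1)), Mul(-2055813, Pow(792973, -1))))) = Add(2983807, Mul(-1, Add(Mul(2257568, Pow(-1380060, -1)), Mul(-2055813, Pow(792973, -1))))) = Add(2983807, Mul(-1, Add(Mul(2257568, Rational(-1, 1380060)), Mul(-2055813, Rational(1, 792973))))) = Add(2983807, Mul(-1, Add(Rational(-564392, 345015), Rational(-2055813, 792973)))) = Add(2983807, Mul(-1, Rational(-1156833939611, 273587579595))) = Add(2983807, Rational(1156833939611, 273587579595)) = Rational(816333691942557776, 273587579595)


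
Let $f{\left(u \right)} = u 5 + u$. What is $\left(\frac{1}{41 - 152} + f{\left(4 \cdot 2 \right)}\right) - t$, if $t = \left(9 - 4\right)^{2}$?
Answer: $\frac{2552}{111} \approx 22.991$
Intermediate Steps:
$t = 25$ ($t = 5^{2} = 25$)
$f{\left(u \right)} = 6 u$ ($f{\left(u \right)} = 5 u + u = 6 u$)
$\left(\frac{1}{41 - 152} + f{\left(4 \cdot 2 \right)}\right) - t = \left(\frac{1}{41 - 152} + 6 \cdot 4 \cdot 2\right) - 25 = \left(\frac{1}{-111} + 6 \cdot 8\right) - 25 = \left(- \frac{1}{111} + 48\right) - 25 = \frac{5327}{111} - 25 = \frac{2552}{111}$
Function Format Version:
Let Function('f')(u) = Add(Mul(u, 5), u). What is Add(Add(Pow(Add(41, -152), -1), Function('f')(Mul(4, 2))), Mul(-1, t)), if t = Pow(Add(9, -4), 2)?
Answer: Rational(2552, 111) ≈ 22.991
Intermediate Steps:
t = 25 (t = Pow(5, 2) = 25)
Function('f')(u) = Mul(6, u) (Function('f')(u) = Add(Mul(5, u), u) = Mul(6, u))
Add(Add(Pow(Add(41, -152), -1), Function('f')(Mul(4, 2))), Mul(-1, t)) = Add(Add(Pow(Add(41, -152), -1), Mul(6, Mul(4, 2))), Mul(-1, 25)) = Add(Add(Pow(-111, -1), Mul(6, 8)), -25) = Add(Add(Rational(-1, 111), 48), -25) = Add(Rational(5327, 111), -25) = Rational(2552, 111)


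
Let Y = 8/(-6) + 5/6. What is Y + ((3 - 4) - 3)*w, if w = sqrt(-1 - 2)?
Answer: -1/2 - 4*I*sqrt(3) ≈ -0.5 - 6.9282*I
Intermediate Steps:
w = I*sqrt(3) (w = sqrt(-3) = I*sqrt(3) ≈ 1.732*I)
Y = -1/2 (Y = 8*(-1/6) + 5*(1/6) = -4/3 + 5/6 = -1/2 ≈ -0.50000)
Y + ((3 - 4) - 3)*w = -1/2 + ((3 - 4) - 3)*(I*sqrt(3)) = -1/2 + (-1 - 3)*(I*sqrt(3)) = -1/2 - 4*I*sqrt(3)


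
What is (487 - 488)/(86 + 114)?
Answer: -1/200 ≈ -0.0050000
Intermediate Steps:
(487 - 488)/(86 + 114) = -1/200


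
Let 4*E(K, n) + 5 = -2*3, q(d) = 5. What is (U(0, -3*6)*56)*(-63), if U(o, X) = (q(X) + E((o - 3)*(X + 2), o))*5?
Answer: -39690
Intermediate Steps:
E(K, n) = -11/4 (E(K, n) = -5/4 + (-2*3)/4 = -5/4 + (1/4)*(-6) = -5/4 - 3/2 = -11/4)
U(o, X) = 45/4 (U(o, X) = (5 - 11/4)*5 = (9/4)*5 = 45/4)
(U(0, -3*6)*56)*(-63) = ((45/4)*56)*(-63) = 630*(-63) = -39690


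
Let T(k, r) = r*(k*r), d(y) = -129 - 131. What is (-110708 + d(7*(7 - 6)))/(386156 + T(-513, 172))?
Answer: 27742/3697609 ≈ 0.0075027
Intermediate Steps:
d(y) = -260
T(k, r) = k*r²
(-110708 + d(7*(7 - 6)))/(386156 + T(-513, 172)) = (-110708 - 260)/(386156 - 513*172²) = -110968/(386156 - 513*29584) = -110968/(386156 - 15176592) = -110968/(-14790436) = -110968*(-1/14790436) = 27742/3697609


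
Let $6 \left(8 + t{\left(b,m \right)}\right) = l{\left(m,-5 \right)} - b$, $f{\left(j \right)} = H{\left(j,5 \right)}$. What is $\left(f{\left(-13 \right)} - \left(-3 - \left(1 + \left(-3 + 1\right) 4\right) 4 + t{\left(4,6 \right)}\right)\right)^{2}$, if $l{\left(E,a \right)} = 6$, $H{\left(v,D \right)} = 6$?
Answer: $\frac{1156}{9} \approx 128.44$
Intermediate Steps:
$f{\left(j \right)} = 6$
$t{\left(b,m \right)} = -7 - \frac{b}{6}$ ($t{\left(b,m \right)} = -8 + \frac{6 - b}{6} = -8 - \left(-1 + \frac{b}{6}\right) = -7 - \frac{b}{6}$)
$\left(f{\left(-13 \right)} - \left(-3 - \left(1 + \left(-3 + 1\right) 4\right) 4 + t{\left(4,6 \right)}\right)\right)^{2} = \left(6 + \left(\left(1 + \left(-3 + 1\right) 4\right) 4 + \left(3 - \left(-7 - \frac{2}{3}\right)\right)\right)\right)^{2} = \left(6 + \left(\left(1 - 8\right) 4 + \left(3 - \left(-7 - \frac{2}{3}\right)\right)\right)\right)^{2} = \left(6 + \left(\left(1 - 8\right) 4 + \left(3 - - \frac{23}{3}\right)\right)\right)^{2} = \left(6 + \left(\left(-7\right) 4 + \left(3 + \frac{23}{3}\right)\right)\right)^{2} = \left(6 + \left(-28 + \frac{32}{3}\right)\right)^{2} = \left(6 - \frac{52}{3}\right)^{2} = \left(- \frac{34}{3}\right)^{2} = \frac{1156}{9}$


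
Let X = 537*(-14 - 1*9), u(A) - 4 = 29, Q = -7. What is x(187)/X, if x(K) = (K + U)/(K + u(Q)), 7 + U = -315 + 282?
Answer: -49/905740 ≈ -5.4099e-5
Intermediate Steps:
u(A) = 33 (u(A) = 4 + 29 = 33)
X = -12351 (X = 537*(-14 - 9) = 537*(-23) = -12351)
U = -40 (U = -7 + (-315 + 282) = -7 - 33 = -40)
x(K) = (-40 + K)/(33 + K) (x(K) = (K - 40)/(K + 33) = (-40 + K)/(33 + K))
x(187)/X = ((-40 + 187)/(33 + 187))/(-12351) = (147/220)*(-1/12351) = -49/905740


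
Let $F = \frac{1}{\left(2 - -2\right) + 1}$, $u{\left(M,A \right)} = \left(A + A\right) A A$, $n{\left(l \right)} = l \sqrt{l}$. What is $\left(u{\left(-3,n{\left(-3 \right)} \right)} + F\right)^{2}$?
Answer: $- \frac{1968299}{25} + \frac{324 i \sqrt{3}}{5} \approx -78732.0 + 112.24 i$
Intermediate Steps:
$n{\left(l \right)} = l^{\frac{3}{2}}$
$u{\left(M,A \right)} = 2 A^{3}$ ($u{\left(M,A \right)} = 2 A A A = 2 A^{2} A = 2 A^{3}$)
$F = \frac{1}{5}$ ($F = \frac{1}{\left(2 + 2\right) + 1} = \frac{1}{4 + 1} = \frac{1}{5} \approx 0.2$)
$\left(u{\left(-3,n{\left(-3 \right)} \right)} + F\right)^{2} = \left(2 \left(\left(-3\right)^{\frac{3}{2}}\right)^{3} + \frac{1}{5}\right)^{2} = \left(2 \left(- 3 i \sqrt{3}\right)^{3} + \frac{1}{5}\right)^{2} = \left(2 \cdot 81 i \sqrt{3} + \frac{1}{5}\right)^{2} = \left(162 i \sqrt{3} + \frac{1}{5}\right)^{2} = \left(\frac{1}{5} + 162 i \sqrt{3}\right)^{2}$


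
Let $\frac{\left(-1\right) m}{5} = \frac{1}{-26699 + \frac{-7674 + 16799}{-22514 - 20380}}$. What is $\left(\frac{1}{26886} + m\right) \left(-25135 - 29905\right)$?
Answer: $- \frac{190203831931520}{15395407964733} \approx -12.355$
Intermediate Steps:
$m = \frac{214470}{1145236031}$ ($m = - \frac{5}{-26699 + \frac{-7674 + 16799}{-22514 - 20380}} = - \frac{5}{-26699 + \frac{9125}{-42894}} = - \frac{5}{-26699 + 9125 \left(- \frac{1}{42894}\right)} = - \frac{5}{-26699 - \frac{9125}{42894}} = - \frac{5}{- \frac{1145236031}{42894}} = \left(-5\right) \left(- \frac{42894}{1145236031}\right) = \frac{214470}{1145236031} \approx 0.00018727$)
$\left(\frac{1}{26886} + m\right) \left(-25135 - 29905\right) = \left(\frac{1}{26886} + \frac{214470}{1145236031}\right) \left(-25135 - 29905\right) = \frac{6911476451}{30790815929466} \left(-55040\right) = - \frac{190203831931520}{15395407964733}$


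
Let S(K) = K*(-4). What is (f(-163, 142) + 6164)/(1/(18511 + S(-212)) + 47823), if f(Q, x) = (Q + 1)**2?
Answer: 313693236/462902729 ≈ 0.67767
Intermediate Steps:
S(K) = -4*K
f(Q, x) = (1 + Q)**2
(f(-163, 142) + 6164)/(1/(18511 + S(-212)) + 47823) = ((1 - 163)**2 + 6164)/(1/(18511 - 4*(-212)) + 47823) = ((-162)**2 + 6164)/(1/(18511 + 848) + 47823) = (26244 + 6164)/(1/19359 + 47823) = 32408/(1/19359 + 47823) = 32408/(925805458/19359) = 32408*(19359/925805458) = 313693236/462902729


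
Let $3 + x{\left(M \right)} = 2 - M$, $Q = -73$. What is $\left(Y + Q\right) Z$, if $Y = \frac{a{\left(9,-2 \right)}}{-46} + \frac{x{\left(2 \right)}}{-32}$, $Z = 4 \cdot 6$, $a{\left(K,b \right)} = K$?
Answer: $- \frac{161409}{92} \approx -1754.4$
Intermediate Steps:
$Z = 24$
$x{\left(M \right)} = -1 - M$ ($x{\left(M \right)} = -3 - \left(-2 + M\right) = -1 - M$)
$Y = - \frac{75}{736}$ ($Y = \frac{9}{-46} + \frac{-1 - 2}{-32} = 9 \left(- \frac{1}{46}\right) + \left(-1 - 2\right) \left(- \frac{1}{32}\right) = - \frac{9}{46} - - \frac{3}{32} = - \frac{9}{46} + \frac{3}{32} = - \frac{75}{736} \approx -0.1019$)
$\left(Y + Q\right) Z = \left(- \frac{75}{736} - 73\right) 24 = \left(- \frac{53803}{736}\right) 24 = - \frac{161409}{92}$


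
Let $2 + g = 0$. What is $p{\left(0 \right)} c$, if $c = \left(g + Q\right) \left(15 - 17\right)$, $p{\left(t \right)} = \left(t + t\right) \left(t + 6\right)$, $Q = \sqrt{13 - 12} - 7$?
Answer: $0$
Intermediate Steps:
$g = -2$ ($g = -2 + 0 = -2$)
$Q = -6$ ($Q = \sqrt{1} - 7 = 1 - 7 = -6$)
$p{\left(t \right)} = 2 t \left(6 + t\right)$
$c = 16$ ($c = \left(-2 - 6\right) \left(15 - 17\right) = \left(-8\right) \left(-2\right) = 16$)
$p{\left(0 \right)} c = 2 \cdot 0 \left(6 + 0\right) 16 = 2 \cdot 0 \cdot 6 \cdot 16 = 0 \cdot 16 = 0$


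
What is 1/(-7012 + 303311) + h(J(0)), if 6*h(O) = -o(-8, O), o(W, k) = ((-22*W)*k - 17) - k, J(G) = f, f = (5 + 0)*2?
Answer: -513486161/1777794 ≈ -288.83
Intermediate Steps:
f = 10 (f = 5*2 = 10)
J(G) = 10
o(W, k) = -17 - k - 22*W*k (o(W, k) = (-22*W*k - 17) - k = (-17 - 22*W*k) - k = -17 - k - 22*W*k)
h(O) = 17/6 - 175*O/6 (h(O) = (-(-17 - O - 22*(-8)*O))/6 = (-(-17 - O + 176*O))/6 = (-(-17 + 175*O))/6 = (17 - 175*O)/6 = 17/6 - 175*O/6)
1/(-7012 + 303311) + h(J(0)) = 1/(-7012 + 303311) + (17/6 - 175/6*10) = 1/296299 + (17/6 - 875/3) = 1/296299 - 1733/6 = -513486161/1777794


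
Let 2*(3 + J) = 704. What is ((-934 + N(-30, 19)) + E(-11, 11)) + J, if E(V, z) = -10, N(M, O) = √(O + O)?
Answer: -595 + √38 ≈ -588.84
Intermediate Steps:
N(M, O) = √2*√O (N(M, O) = √(2*O) = √2*√O)
J = 349 (J = -3 + (½)*704 = -3 + 352 = 349)
((-934 + N(-30, 19)) + E(-11, 11)) + J = ((-934 + √2*√19) - 10) + 349 = ((-934 + √38) - 10) + 349 = (-944 + √38) + 349 = -595 + √38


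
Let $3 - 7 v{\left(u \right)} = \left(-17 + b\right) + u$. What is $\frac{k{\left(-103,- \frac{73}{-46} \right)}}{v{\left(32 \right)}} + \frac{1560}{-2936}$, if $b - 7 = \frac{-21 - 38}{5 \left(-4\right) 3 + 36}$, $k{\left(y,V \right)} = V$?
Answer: $- \frac{4560219}{4347115} \approx -1.049$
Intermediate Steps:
$b = \frac{227}{24}$ ($b = 7 + \frac{-21 - 38}{5 \left(-4\right) 3 + 36} = 7 - \frac{59}{\left(-20\right) 3 + 36} = 7 - \frac{59}{-60 + 36} = 7 - \frac{59}{-24} = 7 - - \frac{59}{24} = 7 + \frac{59}{24} = \frac{227}{24} \approx 9.4583$)
$v{\left(u \right)} = \frac{253}{168} - \frac{u}{7}$ ($v{\left(u \right)} = \frac{3}{7} - \frac{\left(-17 + \frac{227}{24}\right) + u}{7} = \frac{3}{7} - \frac{- \frac{181}{24} + u}{7} = \frac{3}{7} - \left(- \frac{181}{168} + \frac{u}{7}\right) = \frac{253}{168} - \frac{u}{7}$)
$\frac{k{\left(-103,- \frac{73}{-46} \right)}}{v{\left(32 \right)}} + \frac{1560}{-2936} = \frac{\left(-73\right) \frac{1}{-46}}{\frac{253}{168} - \frac{32}{7}} + \frac{1560}{-2936} = \frac{\left(-73\right) \left(- \frac{1}{46}\right)}{\frac{253}{168} - \frac{32}{7}} + 1560 \left(- \frac{1}{2936}\right) = \frac{73}{46 \left(- \frac{515}{168}\right)} - \frac{195}{367} = \frac{73}{46} \left(- \frac{168}{515}\right) - \frac{195}{367} = - \frac{6132}{11845} - \frac{195}{367} = - \frac{4560219}{4347115}$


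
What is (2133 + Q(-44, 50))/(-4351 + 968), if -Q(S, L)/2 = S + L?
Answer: -2121/3383 ≈ -0.62696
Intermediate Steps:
Q(S, L) = -2*L - 2*S (Q(S, L) = -2*(S + L) = -2*(L + S) = -2*L - 2*S)
(2133 + Q(-44, 50))/(-4351 + 968) = (2133 + (-2*50 - 2*(-44)))/(-4351 + 968) = (2133 + (-100 + 88))/(-3383) = (2133 - 12)*(-1/3383) = 2121*(-1/3383) = -2121/3383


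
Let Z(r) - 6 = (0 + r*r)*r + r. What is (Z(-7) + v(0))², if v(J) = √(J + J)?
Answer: 118336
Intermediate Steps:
v(J) = √2*√J (v(J) = √(2*J) = √2*√J)
Z(r) = 6 + r + r³ (Z(r) = 6 + ((0 + r*r)*r + r) = 6 + ((0 + r²)*r + r) = 6 + (r²*r + r) = 6 + (r³ + r) = 6 + (r + r³) = 6 + r + r³)
(Z(-7) + v(0))² = ((6 - 7 + (-7)³) + √2*√0)² = ((6 - 7 - 343) + √2*0)² = (-344 + 0)² = (-344)² = 118336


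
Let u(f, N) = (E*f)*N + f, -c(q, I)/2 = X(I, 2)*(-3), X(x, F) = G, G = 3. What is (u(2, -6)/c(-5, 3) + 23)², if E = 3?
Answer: 36100/81 ≈ 445.68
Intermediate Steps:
X(x, F) = 3
c(q, I) = 18 (c(q, I) = -6*(-3) = -2*(-9) = 18)
u(f, N) = f + 3*N*f (u(f, N) = (3*f)*N + f = 3*N*f + f = f + 3*N*f)
(u(2, -6)/c(-5, 3) + 23)² = ((2*(1 + 3*(-6)))/18 + 23)² = ((2*(1 - 18))*(1/18) + 23)² = ((2*(-17))*(1/18) + 23)² = (-34*1/18 + 23)² = (-17/9 + 23)² = (190/9)² = 36100/81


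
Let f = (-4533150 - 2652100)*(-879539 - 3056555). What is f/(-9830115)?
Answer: -5656363882700/1966023 ≈ -2.8771e+6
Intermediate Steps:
f = 28281819413500 (f = -7185250*(-3936094) = 28281819413500)
f/(-9830115) = 28281819413500/(-9830115) = 28281819413500*(-1/9830115) = -5656363882700/1966023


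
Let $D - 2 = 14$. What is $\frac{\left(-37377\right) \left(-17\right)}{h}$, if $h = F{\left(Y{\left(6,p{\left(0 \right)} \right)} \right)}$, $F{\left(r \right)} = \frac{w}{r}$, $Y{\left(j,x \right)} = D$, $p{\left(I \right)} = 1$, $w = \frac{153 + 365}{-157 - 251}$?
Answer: $- \frac{2073974976}{259} \approx -8.0076 \cdot 10^{6}$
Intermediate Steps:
$w = - \frac{259}{204}$ ($w = \frac{518}{-408} = 518 \left(- \frac{1}{408}\right) = - \frac{259}{204} \approx -1.2696$)
$D = 16$ ($D = 2 + 14 = 16$)
$Y{\left(j,x \right)} = 16$
$F{\left(r \right)} = - \frac{259}{204 r}$
$h = - \frac{259}{3264}$ ($h = - \frac{259}{204 \cdot 16} = \left(- \frac{259}{204}\right) \frac{1}{16} = - \frac{259}{3264} \approx -0.07935$)
$\frac{\left(-37377\right) \left(-17\right)}{h} = \frac{\left(-37377\right) \left(-17\right)}{- \frac{259}{3264}} = 635409 \left(- \frac{3264}{259}\right) = - \frac{2073974976}{259}$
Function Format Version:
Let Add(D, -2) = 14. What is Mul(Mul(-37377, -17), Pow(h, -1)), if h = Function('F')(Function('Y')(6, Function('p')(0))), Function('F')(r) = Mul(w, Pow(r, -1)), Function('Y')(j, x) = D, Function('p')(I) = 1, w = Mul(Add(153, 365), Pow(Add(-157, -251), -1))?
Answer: Rational(-2073974976, 259) ≈ -8.0076e+6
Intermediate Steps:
w = Rational(-259, 204) (w = Mul(518, Pow(-408, -1)) = Mul(518, Rational(-1, 408)) = Rational(-259, 204) ≈ -1.2696)
D = 16 (D = Add(2, 14) = 16)
Function('Y')(j, x) = 16
Function('F')(r) = Mul(Rational(-259, 204), Pow(r, -1))
h = Rational(-259, 3264) (h = Mul(Rational(-259, 204), Pow(16, -1)) = Mul(Rational(-259, 204), Rational(1, 16)) = Rational(-259, 3264) ≈ -0.079350)
Mul(Mul(-37377, -17), Pow(h, -1)) = Mul(Mul(-37377, -17), Pow(Rational(-259, 3264), -1)) = Mul(635409, Rational(-3264, 259)) = Rational(-2073974976, 259)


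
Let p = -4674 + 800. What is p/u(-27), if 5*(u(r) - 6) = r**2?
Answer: -19370/759 ≈ -25.520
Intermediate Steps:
p = -3874
u(r) = 6 + r**2/5
p/u(-27) = -3874/(6 + (1/5)*(-27)**2) = -3874/(6 + (1/5)*729) = -3874/(6 + 729/5) = -3874/759/5 = -3874*5/759 = -19370/759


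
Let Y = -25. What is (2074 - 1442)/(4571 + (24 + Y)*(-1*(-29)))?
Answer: 316/2271 ≈ 0.13915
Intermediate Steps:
(2074 - 1442)/(4571 + (24 + Y)*(-1*(-29))) = (2074 - 1442)/(4571 + (24 - 25)*(-1*(-29))) = 632/(4571 - 1*29) = 632/(4571 - 29) = 632/4542 = 632*(1/4542) = 316/2271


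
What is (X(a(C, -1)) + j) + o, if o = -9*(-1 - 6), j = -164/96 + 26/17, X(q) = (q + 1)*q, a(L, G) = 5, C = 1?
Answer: 37871/408 ≈ 92.821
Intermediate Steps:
X(q) = q*(1 + q) (X(q) = (1 + q)*q = q*(1 + q))
j = -73/408 (j = -164*1/96 + 26*(1/17) = -41/24 + 26/17 = -73/408 ≈ -0.17892)
o = 63 (o = -9*(-7) = 63)
(X(a(C, -1)) + j) + o = (5*(1 + 5) - 73/408) + 63 = (5*6 - 73/408) + 63 = (30 - 73/408) + 63 = 12167/408 + 63 = 37871/408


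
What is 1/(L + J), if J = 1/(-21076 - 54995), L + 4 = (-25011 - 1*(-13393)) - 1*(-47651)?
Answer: 76071/2740762058 ≈ 2.7755e-5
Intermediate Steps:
L = 36029 (L = -4 + ((-25011 - 1*(-13393)) - 1*(-47651)) = -4 + ((-25011 + 13393) + 47651) = -4 + (-11618 + 47651) = -4 + 36033 = 36029)
J = -1/76071 (J = 1/(-76071) = -1/76071 ≈ -1.3146e-5)
1/(L + J) = 1/(36029 - 1/76071) = 1/(2740762058/76071) = 76071/2740762058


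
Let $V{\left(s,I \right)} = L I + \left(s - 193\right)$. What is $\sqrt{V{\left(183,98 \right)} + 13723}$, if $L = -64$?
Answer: $\sqrt{7441} \approx 86.261$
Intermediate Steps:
$V{\left(s,I \right)} = -193 + s - 64 I$ ($V{\left(s,I \right)} = - 64 I + \left(s - 193\right) = - 64 I + \left(-193 + s\right) = -193 + s - 64 I$)
$\sqrt{V{\left(183,98 \right)} + 13723} = \sqrt{\left(-193 + 183 - 6272\right) + 13723} = \sqrt{-6282 + 13723} = \sqrt{7441}$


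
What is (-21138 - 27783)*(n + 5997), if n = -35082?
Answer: 1422867285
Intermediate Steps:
(-21138 - 27783)*(n + 5997) = (-21138 - 27783)*(-35082 + 5997) = -48921*(-29085) = 1422867285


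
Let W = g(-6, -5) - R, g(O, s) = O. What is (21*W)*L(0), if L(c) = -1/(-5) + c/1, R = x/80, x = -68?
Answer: -2163/100 ≈ -21.630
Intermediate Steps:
R = -17/20 (R = -68/80 = -68*1/80 = -17/20 ≈ -0.85000)
L(c) = 1/5 + c (L(c) = -1*(-1/5) + c*1 = 1/5 + c)
W = -103/20 (W = -6 - 1*(-17/20) = -6 + 17/20 = -103/20 ≈ -5.1500)
(21*W)*L(0) = (21*(-103/20))*(1/5 + 0) = -2163/20*1/5 = -2163/100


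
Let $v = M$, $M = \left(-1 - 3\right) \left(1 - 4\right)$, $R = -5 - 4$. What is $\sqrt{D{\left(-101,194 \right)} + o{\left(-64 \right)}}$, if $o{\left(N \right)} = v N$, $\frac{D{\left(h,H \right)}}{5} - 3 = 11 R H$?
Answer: $i \sqrt{96783} \approx 311.1 i$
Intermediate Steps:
$R = -9$ ($R = -5 - 4 = -9$)
$M = 12$ ($M = \left(-4\right) \left(-3\right) = 12$)
$D{\left(h,H \right)} = 15 - 495 H$ ($D{\left(h,H \right)} = 15 + 5 \cdot 11 \left(- 9 H\right) = 15 + 5 \left(- 99 H\right) = 15 - 495 H$)
$v = 12$
$o{\left(N \right)} = 12 N$
$\sqrt{D{\left(-101,194 \right)} + o{\left(-64 \right)}} = \sqrt{\left(15 - 96030\right) + 12 \left(-64\right)} = \sqrt{\left(15 - 96030\right) - 768} = \sqrt{-96015 - 768} = \sqrt{-96783} = i \sqrt{96783}$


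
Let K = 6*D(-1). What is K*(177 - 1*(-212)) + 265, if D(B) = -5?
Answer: -11405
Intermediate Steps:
K = -30 (K = 6*(-5) = -30)
K*(177 - 1*(-212)) + 265 = -30*(177 - 1*(-212)) + 265 = -30*(177 + 212) + 265 = -30*389 + 265 = -11670 + 265 = -11405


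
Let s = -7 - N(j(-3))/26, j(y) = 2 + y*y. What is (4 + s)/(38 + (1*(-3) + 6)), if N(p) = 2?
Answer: -40/533 ≈ -0.075047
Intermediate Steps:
j(y) = 2 + y**2
s = -92/13 (s = -7 - 2/26 = -7 - 1*1/13 = -7 - 1/13 = -92/13 ≈ -7.0769)
(4 + s)/(38 + (1*(-3) + 6)) = (4 - 92/13)/(38 + (1*(-3) + 6)) = -40/(13*(38 + (-3 + 6))) = -40/(13*(38 + 3)) = -40/13/41 = -40/13*1/41 = -40/533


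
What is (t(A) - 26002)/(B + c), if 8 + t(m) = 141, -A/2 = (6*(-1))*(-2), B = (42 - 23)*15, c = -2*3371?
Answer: 25869/6457 ≈ 4.0063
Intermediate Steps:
c = -6742
B = 285 (B = 19*15 = 285)
A = -24 (A = -2*6*(-1)*(-2) = -(-12)*(-2) = -2*12 = -24)
t(m) = 133 (t(m) = -8 + 141 = 133)
(t(A) - 26002)/(B + c) = (133 - 26002)/(285 - 6742) = -25869/(-6457) = -25869*(-1/6457) = 25869/6457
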